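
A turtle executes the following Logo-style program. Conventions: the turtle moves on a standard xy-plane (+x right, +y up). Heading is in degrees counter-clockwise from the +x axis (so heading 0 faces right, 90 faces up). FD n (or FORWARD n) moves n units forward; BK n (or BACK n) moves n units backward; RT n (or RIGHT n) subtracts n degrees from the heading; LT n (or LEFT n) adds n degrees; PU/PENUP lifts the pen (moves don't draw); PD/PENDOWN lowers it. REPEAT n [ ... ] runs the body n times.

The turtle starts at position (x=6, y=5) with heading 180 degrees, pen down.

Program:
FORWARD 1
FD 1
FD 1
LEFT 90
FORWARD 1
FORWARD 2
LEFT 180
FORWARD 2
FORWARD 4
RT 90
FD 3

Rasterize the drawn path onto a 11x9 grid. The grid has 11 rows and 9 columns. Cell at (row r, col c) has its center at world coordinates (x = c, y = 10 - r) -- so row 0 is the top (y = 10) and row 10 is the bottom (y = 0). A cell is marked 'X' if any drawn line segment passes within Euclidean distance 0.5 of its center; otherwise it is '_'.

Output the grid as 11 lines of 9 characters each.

Segment 0: (6,5) -> (5,5)
Segment 1: (5,5) -> (4,5)
Segment 2: (4,5) -> (3,5)
Segment 3: (3,5) -> (3,4)
Segment 4: (3,4) -> (3,2)
Segment 5: (3,2) -> (3,4)
Segment 6: (3,4) -> (3,8)
Segment 7: (3,8) -> (6,8)

Answer: _________
_________
___XXXX__
___X_____
___X_____
___XXXX__
___X_____
___X_____
___X_____
_________
_________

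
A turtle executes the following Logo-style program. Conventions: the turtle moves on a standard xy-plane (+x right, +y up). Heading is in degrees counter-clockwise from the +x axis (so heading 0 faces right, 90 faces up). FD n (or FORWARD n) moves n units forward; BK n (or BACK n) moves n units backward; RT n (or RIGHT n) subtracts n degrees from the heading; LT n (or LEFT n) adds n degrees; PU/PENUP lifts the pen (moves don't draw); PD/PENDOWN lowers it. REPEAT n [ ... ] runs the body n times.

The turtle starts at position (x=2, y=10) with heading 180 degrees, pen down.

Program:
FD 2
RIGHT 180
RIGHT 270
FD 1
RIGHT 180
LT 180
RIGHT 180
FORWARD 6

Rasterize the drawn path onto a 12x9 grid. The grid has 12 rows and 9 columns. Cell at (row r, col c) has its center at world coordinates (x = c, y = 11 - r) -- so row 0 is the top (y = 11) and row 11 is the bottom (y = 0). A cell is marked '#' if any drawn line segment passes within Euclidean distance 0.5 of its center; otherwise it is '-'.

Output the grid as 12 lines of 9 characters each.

Answer: #--------
###------
#--------
#--------
#--------
#--------
#--------
---------
---------
---------
---------
---------

Derivation:
Segment 0: (2,10) -> (0,10)
Segment 1: (0,10) -> (-0,11)
Segment 2: (-0,11) -> (0,5)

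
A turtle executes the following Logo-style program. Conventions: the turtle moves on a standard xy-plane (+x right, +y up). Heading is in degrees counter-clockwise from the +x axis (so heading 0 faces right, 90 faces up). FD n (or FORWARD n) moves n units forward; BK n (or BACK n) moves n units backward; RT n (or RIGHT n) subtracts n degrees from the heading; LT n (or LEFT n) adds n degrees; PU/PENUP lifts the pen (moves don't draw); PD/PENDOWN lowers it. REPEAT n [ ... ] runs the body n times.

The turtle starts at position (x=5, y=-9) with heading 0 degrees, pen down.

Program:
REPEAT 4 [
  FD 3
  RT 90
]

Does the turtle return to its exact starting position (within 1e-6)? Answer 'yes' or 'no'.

Executing turtle program step by step:
Start: pos=(5,-9), heading=0, pen down
REPEAT 4 [
  -- iteration 1/4 --
  FD 3: (5,-9) -> (8,-9) [heading=0, draw]
  RT 90: heading 0 -> 270
  -- iteration 2/4 --
  FD 3: (8,-9) -> (8,-12) [heading=270, draw]
  RT 90: heading 270 -> 180
  -- iteration 3/4 --
  FD 3: (8,-12) -> (5,-12) [heading=180, draw]
  RT 90: heading 180 -> 90
  -- iteration 4/4 --
  FD 3: (5,-12) -> (5,-9) [heading=90, draw]
  RT 90: heading 90 -> 0
]
Final: pos=(5,-9), heading=0, 4 segment(s) drawn

Start position: (5, -9)
Final position: (5, -9)
Distance = 0; < 1e-6 -> CLOSED

Answer: yes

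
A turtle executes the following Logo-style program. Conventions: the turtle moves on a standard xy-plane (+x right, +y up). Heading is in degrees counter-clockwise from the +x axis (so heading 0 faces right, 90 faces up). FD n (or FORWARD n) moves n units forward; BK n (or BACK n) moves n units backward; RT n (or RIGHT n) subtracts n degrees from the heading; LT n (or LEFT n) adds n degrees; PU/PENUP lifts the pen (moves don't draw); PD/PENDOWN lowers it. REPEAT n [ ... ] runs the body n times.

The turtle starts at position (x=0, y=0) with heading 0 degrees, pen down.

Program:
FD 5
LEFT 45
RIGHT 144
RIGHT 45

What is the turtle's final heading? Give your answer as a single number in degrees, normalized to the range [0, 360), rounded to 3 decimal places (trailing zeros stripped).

Answer: 216

Derivation:
Executing turtle program step by step:
Start: pos=(0,0), heading=0, pen down
FD 5: (0,0) -> (5,0) [heading=0, draw]
LT 45: heading 0 -> 45
RT 144: heading 45 -> 261
RT 45: heading 261 -> 216
Final: pos=(5,0), heading=216, 1 segment(s) drawn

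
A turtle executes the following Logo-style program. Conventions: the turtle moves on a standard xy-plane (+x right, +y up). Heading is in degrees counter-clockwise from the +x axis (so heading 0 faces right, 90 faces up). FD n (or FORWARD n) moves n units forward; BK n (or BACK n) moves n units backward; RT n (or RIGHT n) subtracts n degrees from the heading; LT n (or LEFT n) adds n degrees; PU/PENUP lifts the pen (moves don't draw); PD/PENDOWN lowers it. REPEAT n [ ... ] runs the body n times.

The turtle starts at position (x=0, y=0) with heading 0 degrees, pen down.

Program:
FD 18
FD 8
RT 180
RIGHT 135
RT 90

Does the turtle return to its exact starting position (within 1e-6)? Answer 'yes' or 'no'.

Executing turtle program step by step:
Start: pos=(0,0), heading=0, pen down
FD 18: (0,0) -> (18,0) [heading=0, draw]
FD 8: (18,0) -> (26,0) [heading=0, draw]
RT 180: heading 0 -> 180
RT 135: heading 180 -> 45
RT 90: heading 45 -> 315
Final: pos=(26,0), heading=315, 2 segment(s) drawn

Start position: (0, 0)
Final position: (26, 0)
Distance = 26; >= 1e-6 -> NOT closed

Answer: no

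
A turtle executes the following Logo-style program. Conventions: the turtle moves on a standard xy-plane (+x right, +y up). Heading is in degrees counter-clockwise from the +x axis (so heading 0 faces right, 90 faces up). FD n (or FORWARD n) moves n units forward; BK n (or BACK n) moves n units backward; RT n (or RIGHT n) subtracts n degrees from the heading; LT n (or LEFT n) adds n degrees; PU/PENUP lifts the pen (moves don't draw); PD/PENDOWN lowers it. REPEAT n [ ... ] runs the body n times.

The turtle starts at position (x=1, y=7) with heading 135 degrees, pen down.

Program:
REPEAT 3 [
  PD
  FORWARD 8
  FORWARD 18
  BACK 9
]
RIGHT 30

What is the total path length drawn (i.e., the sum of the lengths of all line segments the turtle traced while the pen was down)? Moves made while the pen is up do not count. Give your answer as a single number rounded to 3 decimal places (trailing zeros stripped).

Answer: 105

Derivation:
Executing turtle program step by step:
Start: pos=(1,7), heading=135, pen down
REPEAT 3 [
  -- iteration 1/3 --
  PD: pen down
  FD 8: (1,7) -> (-4.657,12.657) [heading=135, draw]
  FD 18: (-4.657,12.657) -> (-17.385,25.385) [heading=135, draw]
  BK 9: (-17.385,25.385) -> (-11.021,19.021) [heading=135, draw]
  -- iteration 2/3 --
  PD: pen down
  FD 8: (-11.021,19.021) -> (-16.678,24.678) [heading=135, draw]
  FD 18: (-16.678,24.678) -> (-29.406,37.406) [heading=135, draw]
  BK 9: (-29.406,37.406) -> (-23.042,31.042) [heading=135, draw]
  -- iteration 3/3 --
  PD: pen down
  FD 8: (-23.042,31.042) -> (-28.698,36.698) [heading=135, draw]
  FD 18: (-28.698,36.698) -> (-41.426,49.426) [heading=135, draw]
  BK 9: (-41.426,49.426) -> (-35.062,43.062) [heading=135, draw]
]
RT 30: heading 135 -> 105
Final: pos=(-35.062,43.062), heading=105, 9 segment(s) drawn

Segment lengths:
  seg 1: (1,7) -> (-4.657,12.657), length = 8
  seg 2: (-4.657,12.657) -> (-17.385,25.385), length = 18
  seg 3: (-17.385,25.385) -> (-11.021,19.021), length = 9
  seg 4: (-11.021,19.021) -> (-16.678,24.678), length = 8
  seg 5: (-16.678,24.678) -> (-29.406,37.406), length = 18
  seg 6: (-29.406,37.406) -> (-23.042,31.042), length = 9
  seg 7: (-23.042,31.042) -> (-28.698,36.698), length = 8
  seg 8: (-28.698,36.698) -> (-41.426,49.426), length = 18
  seg 9: (-41.426,49.426) -> (-35.062,43.062), length = 9
Total = 105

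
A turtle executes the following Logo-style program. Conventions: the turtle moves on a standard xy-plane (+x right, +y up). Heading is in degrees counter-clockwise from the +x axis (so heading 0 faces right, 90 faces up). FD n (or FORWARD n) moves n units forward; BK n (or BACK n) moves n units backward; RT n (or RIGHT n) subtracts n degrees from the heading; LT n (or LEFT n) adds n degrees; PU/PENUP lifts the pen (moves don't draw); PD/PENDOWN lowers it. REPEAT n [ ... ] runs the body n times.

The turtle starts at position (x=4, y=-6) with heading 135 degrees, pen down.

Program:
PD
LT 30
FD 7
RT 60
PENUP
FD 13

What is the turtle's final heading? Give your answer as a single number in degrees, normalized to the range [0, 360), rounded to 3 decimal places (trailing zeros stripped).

Executing turtle program step by step:
Start: pos=(4,-6), heading=135, pen down
PD: pen down
LT 30: heading 135 -> 165
FD 7: (4,-6) -> (-2.761,-4.188) [heading=165, draw]
RT 60: heading 165 -> 105
PU: pen up
FD 13: (-2.761,-4.188) -> (-6.126,8.369) [heading=105, move]
Final: pos=(-6.126,8.369), heading=105, 1 segment(s) drawn

Answer: 105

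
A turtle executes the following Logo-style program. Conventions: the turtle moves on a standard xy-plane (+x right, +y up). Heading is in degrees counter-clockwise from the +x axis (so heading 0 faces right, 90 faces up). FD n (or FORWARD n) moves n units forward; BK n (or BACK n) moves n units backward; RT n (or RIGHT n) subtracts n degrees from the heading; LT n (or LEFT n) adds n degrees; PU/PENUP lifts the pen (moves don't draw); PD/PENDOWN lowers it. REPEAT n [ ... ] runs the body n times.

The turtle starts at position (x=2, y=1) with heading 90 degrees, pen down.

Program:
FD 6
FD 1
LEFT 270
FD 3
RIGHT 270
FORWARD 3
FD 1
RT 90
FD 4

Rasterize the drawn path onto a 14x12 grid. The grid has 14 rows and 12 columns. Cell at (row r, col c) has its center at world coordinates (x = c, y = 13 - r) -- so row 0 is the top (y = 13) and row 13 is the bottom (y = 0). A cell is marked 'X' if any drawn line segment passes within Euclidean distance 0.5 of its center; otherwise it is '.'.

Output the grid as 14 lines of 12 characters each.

Answer: ............
.....XXXXX..
.....X......
.....X......
.....X......
..XXXX......
..X.........
..X.........
..X.........
..X.........
..X.........
..X.........
..X.........
............

Derivation:
Segment 0: (2,1) -> (2,7)
Segment 1: (2,7) -> (2,8)
Segment 2: (2,8) -> (5,8)
Segment 3: (5,8) -> (5,11)
Segment 4: (5,11) -> (5,12)
Segment 5: (5,12) -> (9,12)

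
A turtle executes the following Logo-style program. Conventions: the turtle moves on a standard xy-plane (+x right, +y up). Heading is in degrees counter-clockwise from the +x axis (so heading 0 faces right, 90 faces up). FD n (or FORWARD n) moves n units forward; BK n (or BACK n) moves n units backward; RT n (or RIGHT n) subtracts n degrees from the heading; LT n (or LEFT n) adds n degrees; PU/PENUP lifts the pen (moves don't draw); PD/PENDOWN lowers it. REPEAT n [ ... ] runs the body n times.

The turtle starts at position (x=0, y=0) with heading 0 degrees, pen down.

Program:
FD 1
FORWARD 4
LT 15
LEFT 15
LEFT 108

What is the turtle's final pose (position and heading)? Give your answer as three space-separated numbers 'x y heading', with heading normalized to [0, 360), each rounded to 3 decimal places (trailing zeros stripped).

Answer: 5 0 138

Derivation:
Executing turtle program step by step:
Start: pos=(0,0), heading=0, pen down
FD 1: (0,0) -> (1,0) [heading=0, draw]
FD 4: (1,0) -> (5,0) [heading=0, draw]
LT 15: heading 0 -> 15
LT 15: heading 15 -> 30
LT 108: heading 30 -> 138
Final: pos=(5,0), heading=138, 2 segment(s) drawn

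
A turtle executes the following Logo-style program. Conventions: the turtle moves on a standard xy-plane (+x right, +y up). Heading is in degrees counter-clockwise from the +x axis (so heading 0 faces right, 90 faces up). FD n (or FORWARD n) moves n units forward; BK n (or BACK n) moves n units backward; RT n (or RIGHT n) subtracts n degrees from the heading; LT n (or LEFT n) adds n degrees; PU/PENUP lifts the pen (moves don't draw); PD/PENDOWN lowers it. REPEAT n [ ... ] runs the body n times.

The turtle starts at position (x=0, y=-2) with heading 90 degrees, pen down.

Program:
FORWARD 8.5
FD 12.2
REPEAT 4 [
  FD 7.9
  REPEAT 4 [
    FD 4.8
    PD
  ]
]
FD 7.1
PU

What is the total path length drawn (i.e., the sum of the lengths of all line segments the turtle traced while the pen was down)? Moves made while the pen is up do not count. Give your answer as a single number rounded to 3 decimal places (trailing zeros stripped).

Answer: 136.2

Derivation:
Executing turtle program step by step:
Start: pos=(0,-2), heading=90, pen down
FD 8.5: (0,-2) -> (0,6.5) [heading=90, draw]
FD 12.2: (0,6.5) -> (0,18.7) [heading=90, draw]
REPEAT 4 [
  -- iteration 1/4 --
  FD 7.9: (0,18.7) -> (0,26.6) [heading=90, draw]
  REPEAT 4 [
    -- iteration 1/4 --
    FD 4.8: (0,26.6) -> (0,31.4) [heading=90, draw]
    PD: pen down
    -- iteration 2/4 --
    FD 4.8: (0,31.4) -> (0,36.2) [heading=90, draw]
    PD: pen down
    -- iteration 3/4 --
    FD 4.8: (0,36.2) -> (0,41) [heading=90, draw]
    PD: pen down
    -- iteration 4/4 --
    FD 4.8: (0,41) -> (0,45.8) [heading=90, draw]
    PD: pen down
  ]
  -- iteration 2/4 --
  FD 7.9: (0,45.8) -> (0,53.7) [heading=90, draw]
  REPEAT 4 [
    -- iteration 1/4 --
    FD 4.8: (0,53.7) -> (0,58.5) [heading=90, draw]
    PD: pen down
    -- iteration 2/4 --
    FD 4.8: (0,58.5) -> (0,63.3) [heading=90, draw]
    PD: pen down
    -- iteration 3/4 --
    FD 4.8: (0,63.3) -> (0,68.1) [heading=90, draw]
    PD: pen down
    -- iteration 4/4 --
    FD 4.8: (0,68.1) -> (0,72.9) [heading=90, draw]
    PD: pen down
  ]
  -- iteration 3/4 --
  FD 7.9: (0,72.9) -> (0,80.8) [heading=90, draw]
  REPEAT 4 [
    -- iteration 1/4 --
    FD 4.8: (0,80.8) -> (0,85.6) [heading=90, draw]
    PD: pen down
    -- iteration 2/4 --
    FD 4.8: (0,85.6) -> (0,90.4) [heading=90, draw]
    PD: pen down
    -- iteration 3/4 --
    FD 4.8: (0,90.4) -> (0,95.2) [heading=90, draw]
    PD: pen down
    -- iteration 4/4 --
    FD 4.8: (0,95.2) -> (0,100) [heading=90, draw]
    PD: pen down
  ]
  -- iteration 4/4 --
  FD 7.9: (0,100) -> (0,107.9) [heading=90, draw]
  REPEAT 4 [
    -- iteration 1/4 --
    FD 4.8: (0,107.9) -> (0,112.7) [heading=90, draw]
    PD: pen down
    -- iteration 2/4 --
    FD 4.8: (0,112.7) -> (0,117.5) [heading=90, draw]
    PD: pen down
    -- iteration 3/4 --
    FD 4.8: (0,117.5) -> (0,122.3) [heading=90, draw]
    PD: pen down
    -- iteration 4/4 --
    FD 4.8: (0,122.3) -> (0,127.1) [heading=90, draw]
    PD: pen down
  ]
]
FD 7.1: (0,127.1) -> (0,134.2) [heading=90, draw]
PU: pen up
Final: pos=(0,134.2), heading=90, 23 segment(s) drawn

Segment lengths:
  seg 1: (0,-2) -> (0,6.5), length = 8.5
  seg 2: (0,6.5) -> (0,18.7), length = 12.2
  seg 3: (0,18.7) -> (0,26.6), length = 7.9
  seg 4: (0,26.6) -> (0,31.4), length = 4.8
  seg 5: (0,31.4) -> (0,36.2), length = 4.8
  seg 6: (0,36.2) -> (0,41), length = 4.8
  seg 7: (0,41) -> (0,45.8), length = 4.8
  seg 8: (0,45.8) -> (0,53.7), length = 7.9
  seg 9: (0,53.7) -> (0,58.5), length = 4.8
  seg 10: (0,58.5) -> (0,63.3), length = 4.8
  seg 11: (0,63.3) -> (0,68.1), length = 4.8
  seg 12: (0,68.1) -> (0,72.9), length = 4.8
  seg 13: (0,72.9) -> (0,80.8), length = 7.9
  seg 14: (0,80.8) -> (0,85.6), length = 4.8
  seg 15: (0,85.6) -> (0,90.4), length = 4.8
  seg 16: (0,90.4) -> (0,95.2), length = 4.8
  seg 17: (0,95.2) -> (0,100), length = 4.8
  seg 18: (0,100) -> (0,107.9), length = 7.9
  seg 19: (0,107.9) -> (0,112.7), length = 4.8
  seg 20: (0,112.7) -> (0,117.5), length = 4.8
  seg 21: (0,117.5) -> (0,122.3), length = 4.8
  seg 22: (0,122.3) -> (0,127.1), length = 4.8
  seg 23: (0,127.1) -> (0,134.2), length = 7.1
Total = 136.2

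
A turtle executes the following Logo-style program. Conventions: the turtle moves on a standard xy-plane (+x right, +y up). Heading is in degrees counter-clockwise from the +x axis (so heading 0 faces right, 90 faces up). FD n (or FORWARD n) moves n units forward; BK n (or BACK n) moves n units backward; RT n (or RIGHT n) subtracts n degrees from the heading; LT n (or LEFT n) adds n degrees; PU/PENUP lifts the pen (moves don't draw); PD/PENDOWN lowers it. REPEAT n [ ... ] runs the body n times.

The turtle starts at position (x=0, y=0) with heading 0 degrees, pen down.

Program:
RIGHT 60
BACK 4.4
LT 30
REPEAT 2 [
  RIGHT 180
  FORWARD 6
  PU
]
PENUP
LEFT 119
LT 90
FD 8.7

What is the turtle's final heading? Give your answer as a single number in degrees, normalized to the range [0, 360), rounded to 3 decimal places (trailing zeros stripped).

Executing turtle program step by step:
Start: pos=(0,0), heading=0, pen down
RT 60: heading 0 -> 300
BK 4.4: (0,0) -> (-2.2,3.811) [heading=300, draw]
LT 30: heading 300 -> 330
REPEAT 2 [
  -- iteration 1/2 --
  RT 180: heading 330 -> 150
  FD 6: (-2.2,3.811) -> (-7.396,6.811) [heading=150, draw]
  PU: pen up
  -- iteration 2/2 --
  RT 180: heading 150 -> 330
  FD 6: (-7.396,6.811) -> (-2.2,3.811) [heading=330, move]
  PU: pen up
]
PU: pen up
LT 119: heading 330 -> 89
LT 90: heading 89 -> 179
FD 8.7: (-2.2,3.811) -> (-10.899,3.962) [heading=179, move]
Final: pos=(-10.899,3.962), heading=179, 2 segment(s) drawn

Answer: 179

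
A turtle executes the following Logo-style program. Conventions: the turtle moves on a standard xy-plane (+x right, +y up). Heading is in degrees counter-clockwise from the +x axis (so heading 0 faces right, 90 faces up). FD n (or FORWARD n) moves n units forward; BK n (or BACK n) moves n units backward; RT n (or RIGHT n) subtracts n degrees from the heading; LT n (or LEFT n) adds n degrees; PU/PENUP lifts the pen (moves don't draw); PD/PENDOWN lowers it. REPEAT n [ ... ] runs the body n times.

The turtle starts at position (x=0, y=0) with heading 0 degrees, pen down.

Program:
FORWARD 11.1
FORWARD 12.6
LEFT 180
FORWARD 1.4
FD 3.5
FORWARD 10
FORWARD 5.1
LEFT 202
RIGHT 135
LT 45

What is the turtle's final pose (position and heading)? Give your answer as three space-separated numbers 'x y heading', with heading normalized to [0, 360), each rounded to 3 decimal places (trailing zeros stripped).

Answer: 3.7 0 292

Derivation:
Executing turtle program step by step:
Start: pos=(0,0), heading=0, pen down
FD 11.1: (0,0) -> (11.1,0) [heading=0, draw]
FD 12.6: (11.1,0) -> (23.7,0) [heading=0, draw]
LT 180: heading 0 -> 180
FD 1.4: (23.7,0) -> (22.3,0) [heading=180, draw]
FD 3.5: (22.3,0) -> (18.8,0) [heading=180, draw]
FD 10: (18.8,0) -> (8.8,0) [heading=180, draw]
FD 5.1: (8.8,0) -> (3.7,0) [heading=180, draw]
LT 202: heading 180 -> 22
RT 135: heading 22 -> 247
LT 45: heading 247 -> 292
Final: pos=(3.7,0), heading=292, 6 segment(s) drawn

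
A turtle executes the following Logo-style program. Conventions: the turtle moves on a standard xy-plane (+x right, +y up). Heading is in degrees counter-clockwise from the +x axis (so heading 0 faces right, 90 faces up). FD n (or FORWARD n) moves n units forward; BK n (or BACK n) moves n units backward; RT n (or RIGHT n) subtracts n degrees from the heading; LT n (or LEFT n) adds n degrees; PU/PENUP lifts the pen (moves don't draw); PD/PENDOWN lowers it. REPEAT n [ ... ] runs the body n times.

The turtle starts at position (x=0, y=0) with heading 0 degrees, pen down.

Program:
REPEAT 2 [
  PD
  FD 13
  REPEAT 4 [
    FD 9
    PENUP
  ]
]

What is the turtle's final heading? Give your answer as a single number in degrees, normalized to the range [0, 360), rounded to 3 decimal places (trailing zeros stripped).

Answer: 0

Derivation:
Executing turtle program step by step:
Start: pos=(0,0), heading=0, pen down
REPEAT 2 [
  -- iteration 1/2 --
  PD: pen down
  FD 13: (0,0) -> (13,0) [heading=0, draw]
  REPEAT 4 [
    -- iteration 1/4 --
    FD 9: (13,0) -> (22,0) [heading=0, draw]
    PU: pen up
    -- iteration 2/4 --
    FD 9: (22,0) -> (31,0) [heading=0, move]
    PU: pen up
    -- iteration 3/4 --
    FD 9: (31,0) -> (40,0) [heading=0, move]
    PU: pen up
    -- iteration 4/4 --
    FD 9: (40,0) -> (49,0) [heading=0, move]
    PU: pen up
  ]
  -- iteration 2/2 --
  PD: pen down
  FD 13: (49,0) -> (62,0) [heading=0, draw]
  REPEAT 4 [
    -- iteration 1/4 --
    FD 9: (62,0) -> (71,0) [heading=0, draw]
    PU: pen up
    -- iteration 2/4 --
    FD 9: (71,0) -> (80,0) [heading=0, move]
    PU: pen up
    -- iteration 3/4 --
    FD 9: (80,0) -> (89,0) [heading=0, move]
    PU: pen up
    -- iteration 4/4 --
    FD 9: (89,0) -> (98,0) [heading=0, move]
    PU: pen up
  ]
]
Final: pos=(98,0), heading=0, 4 segment(s) drawn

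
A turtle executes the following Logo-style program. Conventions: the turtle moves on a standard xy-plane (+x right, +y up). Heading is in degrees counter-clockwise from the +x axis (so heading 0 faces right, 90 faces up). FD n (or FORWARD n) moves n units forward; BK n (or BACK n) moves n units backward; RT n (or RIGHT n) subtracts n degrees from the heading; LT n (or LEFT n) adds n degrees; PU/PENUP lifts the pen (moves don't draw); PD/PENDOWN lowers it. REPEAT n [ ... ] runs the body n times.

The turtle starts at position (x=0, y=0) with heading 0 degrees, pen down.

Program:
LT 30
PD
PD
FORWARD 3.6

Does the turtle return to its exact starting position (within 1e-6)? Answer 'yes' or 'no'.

Executing turtle program step by step:
Start: pos=(0,0), heading=0, pen down
LT 30: heading 0 -> 30
PD: pen down
PD: pen down
FD 3.6: (0,0) -> (3.118,1.8) [heading=30, draw]
Final: pos=(3.118,1.8), heading=30, 1 segment(s) drawn

Start position: (0, 0)
Final position: (3.118, 1.8)
Distance = 3.6; >= 1e-6 -> NOT closed

Answer: no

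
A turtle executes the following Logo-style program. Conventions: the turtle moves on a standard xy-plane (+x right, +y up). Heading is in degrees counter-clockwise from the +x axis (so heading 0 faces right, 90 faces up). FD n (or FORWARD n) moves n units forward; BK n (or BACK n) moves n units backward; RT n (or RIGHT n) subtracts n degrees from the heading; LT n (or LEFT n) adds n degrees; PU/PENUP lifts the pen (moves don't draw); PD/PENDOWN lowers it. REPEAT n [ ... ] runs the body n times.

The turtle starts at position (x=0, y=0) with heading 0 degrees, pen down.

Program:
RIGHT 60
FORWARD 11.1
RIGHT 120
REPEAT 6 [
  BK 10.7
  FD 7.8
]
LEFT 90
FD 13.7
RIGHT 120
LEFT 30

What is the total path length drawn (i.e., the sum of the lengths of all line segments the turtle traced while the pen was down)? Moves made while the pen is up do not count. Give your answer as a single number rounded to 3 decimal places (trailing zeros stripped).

Answer: 135.8

Derivation:
Executing turtle program step by step:
Start: pos=(0,0), heading=0, pen down
RT 60: heading 0 -> 300
FD 11.1: (0,0) -> (5.55,-9.613) [heading=300, draw]
RT 120: heading 300 -> 180
REPEAT 6 [
  -- iteration 1/6 --
  BK 10.7: (5.55,-9.613) -> (16.25,-9.613) [heading=180, draw]
  FD 7.8: (16.25,-9.613) -> (8.45,-9.613) [heading=180, draw]
  -- iteration 2/6 --
  BK 10.7: (8.45,-9.613) -> (19.15,-9.613) [heading=180, draw]
  FD 7.8: (19.15,-9.613) -> (11.35,-9.613) [heading=180, draw]
  -- iteration 3/6 --
  BK 10.7: (11.35,-9.613) -> (22.05,-9.613) [heading=180, draw]
  FD 7.8: (22.05,-9.613) -> (14.25,-9.613) [heading=180, draw]
  -- iteration 4/6 --
  BK 10.7: (14.25,-9.613) -> (24.95,-9.613) [heading=180, draw]
  FD 7.8: (24.95,-9.613) -> (17.15,-9.613) [heading=180, draw]
  -- iteration 5/6 --
  BK 10.7: (17.15,-9.613) -> (27.85,-9.613) [heading=180, draw]
  FD 7.8: (27.85,-9.613) -> (20.05,-9.613) [heading=180, draw]
  -- iteration 6/6 --
  BK 10.7: (20.05,-9.613) -> (30.75,-9.613) [heading=180, draw]
  FD 7.8: (30.75,-9.613) -> (22.95,-9.613) [heading=180, draw]
]
LT 90: heading 180 -> 270
FD 13.7: (22.95,-9.613) -> (22.95,-23.313) [heading=270, draw]
RT 120: heading 270 -> 150
LT 30: heading 150 -> 180
Final: pos=(22.95,-23.313), heading=180, 14 segment(s) drawn

Segment lengths:
  seg 1: (0,0) -> (5.55,-9.613), length = 11.1
  seg 2: (5.55,-9.613) -> (16.25,-9.613), length = 10.7
  seg 3: (16.25,-9.613) -> (8.45,-9.613), length = 7.8
  seg 4: (8.45,-9.613) -> (19.15,-9.613), length = 10.7
  seg 5: (19.15,-9.613) -> (11.35,-9.613), length = 7.8
  seg 6: (11.35,-9.613) -> (22.05,-9.613), length = 10.7
  seg 7: (22.05,-9.613) -> (14.25,-9.613), length = 7.8
  seg 8: (14.25,-9.613) -> (24.95,-9.613), length = 10.7
  seg 9: (24.95,-9.613) -> (17.15,-9.613), length = 7.8
  seg 10: (17.15,-9.613) -> (27.85,-9.613), length = 10.7
  seg 11: (27.85,-9.613) -> (20.05,-9.613), length = 7.8
  seg 12: (20.05,-9.613) -> (30.75,-9.613), length = 10.7
  seg 13: (30.75,-9.613) -> (22.95,-9.613), length = 7.8
  seg 14: (22.95,-9.613) -> (22.95,-23.313), length = 13.7
Total = 135.8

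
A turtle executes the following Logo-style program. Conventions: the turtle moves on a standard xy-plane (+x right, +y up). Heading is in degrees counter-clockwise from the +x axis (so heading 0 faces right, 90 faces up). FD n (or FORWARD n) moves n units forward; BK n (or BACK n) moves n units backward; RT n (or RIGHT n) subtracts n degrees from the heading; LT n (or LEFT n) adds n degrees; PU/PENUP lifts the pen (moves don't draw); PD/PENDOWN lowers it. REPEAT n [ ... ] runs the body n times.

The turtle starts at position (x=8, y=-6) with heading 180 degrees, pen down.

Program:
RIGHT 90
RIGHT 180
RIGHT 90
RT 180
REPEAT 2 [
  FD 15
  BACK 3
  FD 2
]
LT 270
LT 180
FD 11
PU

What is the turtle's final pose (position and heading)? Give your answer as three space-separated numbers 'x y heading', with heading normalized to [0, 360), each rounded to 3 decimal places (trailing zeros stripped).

Answer: 36 5 90

Derivation:
Executing turtle program step by step:
Start: pos=(8,-6), heading=180, pen down
RT 90: heading 180 -> 90
RT 180: heading 90 -> 270
RT 90: heading 270 -> 180
RT 180: heading 180 -> 0
REPEAT 2 [
  -- iteration 1/2 --
  FD 15: (8,-6) -> (23,-6) [heading=0, draw]
  BK 3: (23,-6) -> (20,-6) [heading=0, draw]
  FD 2: (20,-6) -> (22,-6) [heading=0, draw]
  -- iteration 2/2 --
  FD 15: (22,-6) -> (37,-6) [heading=0, draw]
  BK 3: (37,-6) -> (34,-6) [heading=0, draw]
  FD 2: (34,-6) -> (36,-6) [heading=0, draw]
]
LT 270: heading 0 -> 270
LT 180: heading 270 -> 90
FD 11: (36,-6) -> (36,5) [heading=90, draw]
PU: pen up
Final: pos=(36,5), heading=90, 7 segment(s) drawn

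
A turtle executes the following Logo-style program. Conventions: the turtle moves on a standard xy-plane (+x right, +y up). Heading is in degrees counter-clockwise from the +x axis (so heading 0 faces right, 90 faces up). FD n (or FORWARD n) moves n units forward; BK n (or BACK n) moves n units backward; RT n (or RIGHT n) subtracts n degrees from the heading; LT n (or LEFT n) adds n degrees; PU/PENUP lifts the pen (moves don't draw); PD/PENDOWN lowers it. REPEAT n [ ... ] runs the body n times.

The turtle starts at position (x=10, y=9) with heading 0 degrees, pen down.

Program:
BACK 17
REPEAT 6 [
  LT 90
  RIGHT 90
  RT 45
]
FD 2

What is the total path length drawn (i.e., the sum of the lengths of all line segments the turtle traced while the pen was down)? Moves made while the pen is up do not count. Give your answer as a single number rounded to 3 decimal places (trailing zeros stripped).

Executing turtle program step by step:
Start: pos=(10,9), heading=0, pen down
BK 17: (10,9) -> (-7,9) [heading=0, draw]
REPEAT 6 [
  -- iteration 1/6 --
  LT 90: heading 0 -> 90
  RT 90: heading 90 -> 0
  RT 45: heading 0 -> 315
  -- iteration 2/6 --
  LT 90: heading 315 -> 45
  RT 90: heading 45 -> 315
  RT 45: heading 315 -> 270
  -- iteration 3/6 --
  LT 90: heading 270 -> 0
  RT 90: heading 0 -> 270
  RT 45: heading 270 -> 225
  -- iteration 4/6 --
  LT 90: heading 225 -> 315
  RT 90: heading 315 -> 225
  RT 45: heading 225 -> 180
  -- iteration 5/6 --
  LT 90: heading 180 -> 270
  RT 90: heading 270 -> 180
  RT 45: heading 180 -> 135
  -- iteration 6/6 --
  LT 90: heading 135 -> 225
  RT 90: heading 225 -> 135
  RT 45: heading 135 -> 90
]
FD 2: (-7,9) -> (-7,11) [heading=90, draw]
Final: pos=(-7,11), heading=90, 2 segment(s) drawn

Segment lengths:
  seg 1: (10,9) -> (-7,9), length = 17
  seg 2: (-7,9) -> (-7,11), length = 2
Total = 19

Answer: 19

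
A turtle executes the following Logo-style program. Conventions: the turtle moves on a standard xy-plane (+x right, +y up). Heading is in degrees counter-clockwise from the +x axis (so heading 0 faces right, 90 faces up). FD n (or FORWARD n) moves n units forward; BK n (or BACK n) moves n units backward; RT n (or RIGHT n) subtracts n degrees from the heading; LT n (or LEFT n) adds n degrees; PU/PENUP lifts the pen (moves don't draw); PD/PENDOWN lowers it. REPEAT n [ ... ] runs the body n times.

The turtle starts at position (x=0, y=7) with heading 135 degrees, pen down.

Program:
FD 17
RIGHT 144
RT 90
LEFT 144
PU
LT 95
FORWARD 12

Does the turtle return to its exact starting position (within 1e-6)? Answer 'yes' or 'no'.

Executing turtle program step by step:
Start: pos=(0,7), heading=135, pen down
FD 17: (0,7) -> (-12.021,19.021) [heading=135, draw]
RT 144: heading 135 -> 351
RT 90: heading 351 -> 261
LT 144: heading 261 -> 45
PU: pen up
LT 95: heading 45 -> 140
FD 12: (-12.021,19.021) -> (-21.213,26.734) [heading=140, move]
Final: pos=(-21.213,26.734), heading=140, 1 segment(s) drawn

Start position: (0, 7)
Final position: (-21.213, 26.734)
Distance = 28.973; >= 1e-6 -> NOT closed

Answer: no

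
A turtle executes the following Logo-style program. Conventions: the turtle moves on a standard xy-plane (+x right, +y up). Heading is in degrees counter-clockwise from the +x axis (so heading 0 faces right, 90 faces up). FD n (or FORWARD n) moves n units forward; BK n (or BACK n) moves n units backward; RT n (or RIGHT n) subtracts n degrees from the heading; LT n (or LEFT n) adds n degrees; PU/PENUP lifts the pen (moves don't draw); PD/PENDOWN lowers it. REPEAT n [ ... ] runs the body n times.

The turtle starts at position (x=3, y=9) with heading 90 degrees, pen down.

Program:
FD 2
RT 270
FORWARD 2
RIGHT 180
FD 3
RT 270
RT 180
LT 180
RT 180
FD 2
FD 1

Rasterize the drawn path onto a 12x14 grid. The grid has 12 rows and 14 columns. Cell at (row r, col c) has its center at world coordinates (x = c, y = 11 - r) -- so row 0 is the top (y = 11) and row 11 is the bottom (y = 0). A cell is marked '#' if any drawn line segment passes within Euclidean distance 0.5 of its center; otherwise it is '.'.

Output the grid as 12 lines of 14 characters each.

Answer: .####.........
...##.........
...##.........
....#.........
..............
..............
..............
..............
..............
..............
..............
..............

Derivation:
Segment 0: (3,9) -> (3,11)
Segment 1: (3,11) -> (1,11)
Segment 2: (1,11) -> (4,11)
Segment 3: (4,11) -> (4,9)
Segment 4: (4,9) -> (4,8)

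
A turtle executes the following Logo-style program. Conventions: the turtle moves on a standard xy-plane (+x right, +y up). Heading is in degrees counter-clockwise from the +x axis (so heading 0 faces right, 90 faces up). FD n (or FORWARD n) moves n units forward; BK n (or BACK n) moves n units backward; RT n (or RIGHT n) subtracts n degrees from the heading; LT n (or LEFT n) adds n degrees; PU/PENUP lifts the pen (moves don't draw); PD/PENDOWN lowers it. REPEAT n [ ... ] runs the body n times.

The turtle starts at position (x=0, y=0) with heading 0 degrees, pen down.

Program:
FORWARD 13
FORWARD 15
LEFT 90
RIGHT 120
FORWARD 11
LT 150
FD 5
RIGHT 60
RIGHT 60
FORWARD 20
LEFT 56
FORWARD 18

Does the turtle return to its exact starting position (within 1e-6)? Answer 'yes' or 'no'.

Answer: no

Derivation:
Executing turtle program step by step:
Start: pos=(0,0), heading=0, pen down
FD 13: (0,0) -> (13,0) [heading=0, draw]
FD 15: (13,0) -> (28,0) [heading=0, draw]
LT 90: heading 0 -> 90
RT 120: heading 90 -> 330
FD 11: (28,0) -> (37.526,-5.5) [heading=330, draw]
LT 150: heading 330 -> 120
FD 5: (37.526,-5.5) -> (35.026,-1.17) [heading=120, draw]
RT 60: heading 120 -> 60
RT 60: heading 60 -> 0
FD 20: (35.026,-1.17) -> (55.026,-1.17) [heading=0, draw]
LT 56: heading 0 -> 56
FD 18: (55.026,-1.17) -> (65.092,13.753) [heading=56, draw]
Final: pos=(65.092,13.753), heading=56, 6 segment(s) drawn

Start position: (0, 0)
Final position: (65.092, 13.753)
Distance = 66.529; >= 1e-6 -> NOT closed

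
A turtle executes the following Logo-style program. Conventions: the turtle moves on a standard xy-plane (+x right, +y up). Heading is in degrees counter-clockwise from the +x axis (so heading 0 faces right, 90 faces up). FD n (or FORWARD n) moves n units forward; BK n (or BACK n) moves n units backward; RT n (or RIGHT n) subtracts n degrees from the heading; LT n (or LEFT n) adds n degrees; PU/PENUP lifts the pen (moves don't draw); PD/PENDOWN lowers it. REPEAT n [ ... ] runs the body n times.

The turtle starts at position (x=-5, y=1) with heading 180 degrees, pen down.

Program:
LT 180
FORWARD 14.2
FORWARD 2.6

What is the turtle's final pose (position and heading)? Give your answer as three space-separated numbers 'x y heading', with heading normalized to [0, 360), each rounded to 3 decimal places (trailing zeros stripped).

Answer: 11.8 1 0

Derivation:
Executing turtle program step by step:
Start: pos=(-5,1), heading=180, pen down
LT 180: heading 180 -> 0
FD 14.2: (-5,1) -> (9.2,1) [heading=0, draw]
FD 2.6: (9.2,1) -> (11.8,1) [heading=0, draw]
Final: pos=(11.8,1), heading=0, 2 segment(s) drawn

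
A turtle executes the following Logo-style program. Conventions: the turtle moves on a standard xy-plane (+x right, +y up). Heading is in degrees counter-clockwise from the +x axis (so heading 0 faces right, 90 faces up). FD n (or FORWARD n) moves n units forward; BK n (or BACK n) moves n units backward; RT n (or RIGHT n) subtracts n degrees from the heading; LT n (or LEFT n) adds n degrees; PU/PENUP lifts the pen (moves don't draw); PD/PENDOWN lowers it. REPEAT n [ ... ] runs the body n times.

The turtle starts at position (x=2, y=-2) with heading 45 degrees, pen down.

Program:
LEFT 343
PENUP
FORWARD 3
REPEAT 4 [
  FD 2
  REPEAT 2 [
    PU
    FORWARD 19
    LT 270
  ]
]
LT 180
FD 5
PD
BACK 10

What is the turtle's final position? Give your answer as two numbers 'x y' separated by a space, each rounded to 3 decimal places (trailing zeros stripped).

Answer: 9.064 1.756

Derivation:
Executing turtle program step by step:
Start: pos=(2,-2), heading=45, pen down
LT 343: heading 45 -> 28
PU: pen up
FD 3: (2,-2) -> (4.649,-0.592) [heading=28, move]
REPEAT 4 [
  -- iteration 1/4 --
  FD 2: (4.649,-0.592) -> (6.415,0.347) [heading=28, move]
  REPEAT 2 [
    -- iteration 1/2 --
    PU: pen up
    FD 19: (6.415,0.347) -> (23.191,9.267) [heading=28, move]
    LT 270: heading 28 -> 298
    -- iteration 2/2 --
    PU: pen up
    FD 19: (23.191,9.267) -> (32.111,-7.509) [heading=298, move]
    LT 270: heading 298 -> 208
  ]
  -- iteration 2/4 --
  FD 2: (32.111,-7.509) -> (30.345,-8.448) [heading=208, move]
  REPEAT 2 [
    -- iteration 1/2 --
    PU: pen up
    FD 19: (30.345,-8.448) -> (13.569,-17.368) [heading=208, move]
    LT 270: heading 208 -> 118
    -- iteration 2/2 --
    PU: pen up
    FD 19: (13.569,-17.368) -> (4.649,-0.592) [heading=118, move]
    LT 270: heading 118 -> 28
  ]
  -- iteration 3/4 --
  FD 2: (4.649,-0.592) -> (6.415,0.347) [heading=28, move]
  REPEAT 2 [
    -- iteration 1/2 --
    PU: pen up
    FD 19: (6.415,0.347) -> (23.191,9.267) [heading=28, move]
    LT 270: heading 28 -> 298
    -- iteration 2/2 --
    PU: pen up
    FD 19: (23.191,9.267) -> (32.111,-7.509) [heading=298, move]
    LT 270: heading 298 -> 208
  ]
  -- iteration 4/4 --
  FD 2: (32.111,-7.509) -> (30.345,-8.448) [heading=208, move]
  REPEAT 2 [
    -- iteration 1/2 --
    PU: pen up
    FD 19: (30.345,-8.448) -> (13.569,-17.368) [heading=208, move]
    LT 270: heading 208 -> 118
    -- iteration 2/2 --
    PU: pen up
    FD 19: (13.569,-17.368) -> (4.649,-0.592) [heading=118, move]
    LT 270: heading 118 -> 28
  ]
]
LT 180: heading 28 -> 208
FD 5: (4.649,-0.592) -> (0.234,-2.939) [heading=208, move]
PD: pen down
BK 10: (0.234,-2.939) -> (9.064,1.756) [heading=208, draw]
Final: pos=(9.064,1.756), heading=208, 1 segment(s) drawn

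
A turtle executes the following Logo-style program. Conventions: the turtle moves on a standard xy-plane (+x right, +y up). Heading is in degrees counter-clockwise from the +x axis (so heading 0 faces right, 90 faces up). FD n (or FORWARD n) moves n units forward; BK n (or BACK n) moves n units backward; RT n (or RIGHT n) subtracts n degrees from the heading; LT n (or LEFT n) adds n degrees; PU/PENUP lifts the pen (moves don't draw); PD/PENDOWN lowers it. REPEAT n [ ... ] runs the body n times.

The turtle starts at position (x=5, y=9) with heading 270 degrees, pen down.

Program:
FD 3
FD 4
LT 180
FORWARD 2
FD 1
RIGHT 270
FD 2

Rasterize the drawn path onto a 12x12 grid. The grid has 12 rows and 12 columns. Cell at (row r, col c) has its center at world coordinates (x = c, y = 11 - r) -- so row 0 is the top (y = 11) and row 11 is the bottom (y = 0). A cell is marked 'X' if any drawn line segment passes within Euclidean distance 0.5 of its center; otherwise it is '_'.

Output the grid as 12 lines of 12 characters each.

Answer: ____________
____________
_____X______
_____X______
_____X______
_____X______
___XXX______
_____X______
_____X______
_____X______
____________
____________

Derivation:
Segment 0: (5,9) -> (5,6)
Segment 1: (5,6) -> (5,2)
Segment 2: (5,2) -> (5,4)
Segment 3: (5,4) -> (5,5)
Segment 4: (5,5) -> (3,5)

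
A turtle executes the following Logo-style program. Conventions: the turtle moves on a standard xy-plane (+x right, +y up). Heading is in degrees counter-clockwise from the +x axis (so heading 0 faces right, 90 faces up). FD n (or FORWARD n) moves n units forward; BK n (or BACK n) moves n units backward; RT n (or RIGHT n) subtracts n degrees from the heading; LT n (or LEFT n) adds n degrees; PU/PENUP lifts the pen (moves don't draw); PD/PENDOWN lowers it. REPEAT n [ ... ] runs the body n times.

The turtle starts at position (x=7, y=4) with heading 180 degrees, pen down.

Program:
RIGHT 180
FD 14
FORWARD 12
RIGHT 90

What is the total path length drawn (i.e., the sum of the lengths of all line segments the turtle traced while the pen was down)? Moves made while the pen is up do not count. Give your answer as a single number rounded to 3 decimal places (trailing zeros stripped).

Answer: 26

Derivation:
Executing turtle program step by step:
Start: pos=(7,4), heading=180, pen down
RT 180: heading 180 -> 0
FD 14: (7,4) -> (21,4) [heading=0, draw]
FD 12: (21,4) -> (33,4) [heading=0, draw]
RT 90: heading 0 -> 270
Final: pos=(33,4), heading=270, 2 segment(s) drawn

Segment lengths:
  seg 1: (7,4) -> (21,4), length = 14
  seg 2: (21,4) -> (33,4), length = 12
Total = 26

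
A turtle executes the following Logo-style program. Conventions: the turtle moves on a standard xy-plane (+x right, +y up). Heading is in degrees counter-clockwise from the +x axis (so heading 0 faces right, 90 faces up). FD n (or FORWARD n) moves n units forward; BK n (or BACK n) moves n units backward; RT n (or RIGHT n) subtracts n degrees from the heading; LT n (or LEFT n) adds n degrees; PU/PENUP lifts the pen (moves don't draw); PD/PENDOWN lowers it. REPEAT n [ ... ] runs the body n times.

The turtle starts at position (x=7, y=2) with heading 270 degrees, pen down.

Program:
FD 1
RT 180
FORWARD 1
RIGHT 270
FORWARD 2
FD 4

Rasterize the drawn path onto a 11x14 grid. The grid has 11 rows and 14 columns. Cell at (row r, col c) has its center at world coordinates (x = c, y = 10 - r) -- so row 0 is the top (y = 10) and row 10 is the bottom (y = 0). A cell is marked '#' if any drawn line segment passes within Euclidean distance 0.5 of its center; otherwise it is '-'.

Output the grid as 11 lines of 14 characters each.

Answer: --------------
--------------
--------------
--------------
--------------
--------------
--------------
--------------
-#######------
-------#------
--------------

Derivation:
Segment 0: (7,2) -> (7,1)
Segment 1: (7,1) -> (7,2)
Segment 2: (7,2) -> (5,2)
Segment 3: (5,2) -> (1,2)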